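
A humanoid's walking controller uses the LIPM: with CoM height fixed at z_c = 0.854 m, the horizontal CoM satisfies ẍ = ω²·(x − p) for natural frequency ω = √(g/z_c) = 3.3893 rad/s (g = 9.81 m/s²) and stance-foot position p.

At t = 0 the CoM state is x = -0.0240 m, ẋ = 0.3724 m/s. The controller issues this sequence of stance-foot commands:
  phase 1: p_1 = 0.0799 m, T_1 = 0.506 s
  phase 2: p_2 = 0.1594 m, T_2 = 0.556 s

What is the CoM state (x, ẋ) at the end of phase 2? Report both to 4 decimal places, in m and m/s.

phase 1: p=0.0799, T=0.506, ωT=1.714986, cosh=2.868281, sinh=2.688315; start (x,ẋ)=(-0.024000, 0.372400) → end (x,ẋ)=(0.077265, 0.121462)
phase 2: p=0.1594, T=0.556, ωT=1.884451, cosh=3.367325, sinh=3.215413; start (x,ẋ)=(0.077265, 0.121462) → end (x,ẋ)=(-0.001945, -0.486107)

x = -0.0019, ẋ = -0.4861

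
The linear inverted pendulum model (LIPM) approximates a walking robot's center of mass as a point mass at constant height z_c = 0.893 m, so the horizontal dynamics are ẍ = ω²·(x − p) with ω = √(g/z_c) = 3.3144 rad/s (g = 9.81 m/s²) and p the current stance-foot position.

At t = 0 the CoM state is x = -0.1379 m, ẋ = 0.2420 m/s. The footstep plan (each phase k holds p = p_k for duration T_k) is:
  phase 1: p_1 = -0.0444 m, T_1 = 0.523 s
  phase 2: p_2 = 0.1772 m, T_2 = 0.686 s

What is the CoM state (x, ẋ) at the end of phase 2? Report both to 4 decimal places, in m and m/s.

phase 1: p=-0.0444, T=0.523, ωT=1.733431, cosh=2.918359, sinh=2.741682; start (x,ẋ)=(-0.137900, 0.242000) → end (x,ẋ)=(-0.117083, -0.143394)
phase 2: p=0.1772, T=0.686, ωT=2.273678, cosh=4.909002, sinh=4.806069; start (x,ẋ)=(-0.117083, -0.143394) → end (x,ẋ)=(-1.475368, -5.391634)

x = -1.4754, ẋ = -5.3916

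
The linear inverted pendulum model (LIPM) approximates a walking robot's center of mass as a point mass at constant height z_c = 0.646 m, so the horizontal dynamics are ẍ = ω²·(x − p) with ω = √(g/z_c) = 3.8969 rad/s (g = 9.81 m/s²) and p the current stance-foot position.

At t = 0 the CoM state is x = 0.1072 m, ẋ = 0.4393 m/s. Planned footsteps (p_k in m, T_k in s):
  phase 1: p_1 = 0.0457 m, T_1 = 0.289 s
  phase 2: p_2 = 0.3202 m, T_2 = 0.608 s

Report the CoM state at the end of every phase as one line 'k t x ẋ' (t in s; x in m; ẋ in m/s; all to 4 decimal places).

phase 1: p=0.0457, T=0.289, ωT=1.126204, cosh=1.704095, sinh=1.379833; start (x,ẋ)=(0.107200, 0.439300) → end (x,ẋ)=(0.306051, 1.079299)
phase 2: p=0.3202, T=0.608, ωT=2.369315, cosh=5.391807, sinh=5.298262; start (x,ẋ)=(0.306051, 1.079299) → end (x,ẋ)=(1.711338, 5.527245)

1 0.2890 0.3061 1.0793
2 0.8970 1.7113 5.5272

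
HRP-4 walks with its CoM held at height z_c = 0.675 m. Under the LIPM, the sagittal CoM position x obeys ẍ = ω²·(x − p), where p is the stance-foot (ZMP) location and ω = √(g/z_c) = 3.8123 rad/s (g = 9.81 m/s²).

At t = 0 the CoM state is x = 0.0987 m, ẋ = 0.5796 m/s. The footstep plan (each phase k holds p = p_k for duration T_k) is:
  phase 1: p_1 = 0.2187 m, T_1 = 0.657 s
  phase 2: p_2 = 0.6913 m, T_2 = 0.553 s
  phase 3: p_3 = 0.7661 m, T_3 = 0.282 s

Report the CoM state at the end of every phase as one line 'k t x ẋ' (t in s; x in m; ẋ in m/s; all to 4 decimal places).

1 0.6570 0.4036 0.7897
2 1.2100 0.3298 -1.1490
3 1.4920 -0.3377 -4.0325

phase 1: p=0.2187, T=0.657, ωT=2.504681, cosh=6.160678, sinh=6.078977; start (x,ẋ)=(0.098700, 0.579600) → end (x,ẋ)=(0.403631, 0.789743)
phase 2: p=0.6913, T=0.553, ωT=2.108202, cosh=4.177440, sinh=4.055984; start (x,ẋ)=(0.403631, 0.789743) → end (x,ẋ)=(0.329804, -1.149014)
phase 3: p=0.7661, T=0.282, ωT=1.075069, cosh=1.635734, sinh=1.294460; start (x,ẋ)=(0.329804, -1.149014) → end (x,ẋ)=(-0.337710, -4.032545)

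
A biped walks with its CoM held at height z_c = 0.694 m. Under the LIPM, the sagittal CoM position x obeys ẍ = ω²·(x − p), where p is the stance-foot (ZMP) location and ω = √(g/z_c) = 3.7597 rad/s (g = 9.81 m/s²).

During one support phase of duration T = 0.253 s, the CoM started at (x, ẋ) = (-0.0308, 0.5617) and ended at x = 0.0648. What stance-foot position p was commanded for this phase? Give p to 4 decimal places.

p = 0.1106

ωT = 3.7597·0.253 = 0.951204; cosh(ωT) = 1.487550, sinh(ωT) = 1.101275
x(T) = p + (x₀−p)·cosh(ωT) + (ẋ₀/ω)·sinh(ωT) ⇒ p·(1 − cosh) = x(T) − x₀·cosh − (ẋ₀/ω)·sinh
numerator   = 0.0648 − (-0.0308)·1.487550 − (0.5617/3.7597)·1.101275 = -0.053914
denominator = 1 − 1.487550 = -0.487550
p = -0.053914 / -0.487550 = 0.1106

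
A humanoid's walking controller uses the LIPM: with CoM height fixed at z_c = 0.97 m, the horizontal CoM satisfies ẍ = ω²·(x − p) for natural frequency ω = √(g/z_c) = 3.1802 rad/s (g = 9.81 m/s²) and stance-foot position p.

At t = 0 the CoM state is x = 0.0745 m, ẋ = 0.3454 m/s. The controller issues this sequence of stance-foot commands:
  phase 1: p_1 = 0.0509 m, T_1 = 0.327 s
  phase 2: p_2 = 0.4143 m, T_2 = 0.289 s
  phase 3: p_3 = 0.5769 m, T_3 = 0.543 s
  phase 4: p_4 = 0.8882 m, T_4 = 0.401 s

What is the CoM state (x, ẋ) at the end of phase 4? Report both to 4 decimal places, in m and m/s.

x = -1.0888, ẋ = -5.9602

phase 1: p=0.0509, T=0.327, ωT=1.039925, cosh=1.591244, sinh=1.237762; start (x,ẋ)=(0.074500, 0.345400) → end (x,ẋ)=(0.222886, 0.642513)
phase 2: p=0.4143, T=0.289, ωT=0.919078, cosh=1.452932, sinh=1.054045; start (x,ẋ)=(0.222886, 0.642513) → end (x,ẋ)=(0.349143, 0.291894)
phase 3: p=0.5769, T=0.543, ωT=1.726849, cosh=2.900375, sinh=2.722531; start (x,ẋ)=(0.349143, 0.291894) → end (x,ẋ)=(0.166207, -1.125361)
phase 4: p=0.8882, T=0.401, ωT=1.275260, cosh=1.929495, sinh=1.650137; start (x,ẋ)=(0.166207, -1.125361) → end (x,ẋ)=(-1.088808, -5.960231)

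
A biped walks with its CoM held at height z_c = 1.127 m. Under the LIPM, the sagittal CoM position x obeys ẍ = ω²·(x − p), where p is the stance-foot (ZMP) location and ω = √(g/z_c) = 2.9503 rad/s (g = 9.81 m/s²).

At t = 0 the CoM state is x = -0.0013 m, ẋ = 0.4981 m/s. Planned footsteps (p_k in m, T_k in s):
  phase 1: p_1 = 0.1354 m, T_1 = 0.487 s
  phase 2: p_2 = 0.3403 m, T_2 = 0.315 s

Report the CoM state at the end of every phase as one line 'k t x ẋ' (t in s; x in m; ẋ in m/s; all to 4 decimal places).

1 0.4870 0.1667 0.3065
2 0.8020 0.1972 -0.0989

phase 1: p=0.1354, T=0.487, ωT=1.436796, cosh=2.222441, sinh=1.984753; start (x,ẋ)=(-0.001300, 0.498100) → end (x,ẋ)=(0.166679, 0.306535)
phase 2: p=0.3403, T=0.315, ωT=0.929345, cosh=1.463830, sinh=1.069018; start (x,ẋ)=(0.166679, 0.306535) → end (x,ẋ)=(0.197219, -0.098873)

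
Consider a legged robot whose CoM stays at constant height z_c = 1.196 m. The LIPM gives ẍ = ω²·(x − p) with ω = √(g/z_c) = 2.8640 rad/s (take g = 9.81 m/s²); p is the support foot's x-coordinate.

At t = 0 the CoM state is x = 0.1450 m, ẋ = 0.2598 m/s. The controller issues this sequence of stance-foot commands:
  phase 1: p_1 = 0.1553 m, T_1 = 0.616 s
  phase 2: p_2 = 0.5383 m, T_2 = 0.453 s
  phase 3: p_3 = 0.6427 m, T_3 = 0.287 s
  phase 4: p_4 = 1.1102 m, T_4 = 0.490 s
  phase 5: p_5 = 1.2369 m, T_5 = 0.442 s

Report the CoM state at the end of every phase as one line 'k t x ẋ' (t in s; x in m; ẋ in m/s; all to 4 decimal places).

phase 1: p=0.1553, T=0.616, ωT=1.764224, cosh=3.004180, sinh=2.832861; start (x,ẋ)=(0.145000, 0.259800) → end (x,ẋ)=(0.381332, 0.696919)
phase 2: p=0.5383, T=0.453, ωT=1.297392, cosh=1.966492, sinh=1.693248; start (x,ẋ)=(0.381332, 0.696919) → end (x,ẋ)=(0.641655, 0.609276)
phase 3: p=0.6427, T=0.287, ωT=0.821968, cosh=1.357269, sinh=0.917703; start (x,ẋ)=(0.641655, 0.609276) → end (x,ẋ)=(0.836510, 0.824205)
phase 4: p=1.1102, T=0.490, ωT=1.403360, cosh=2.157309, sinh=1.911539; start (x,ẋ)=(0.836510, 0.824205) → end (x,ẋ)=(1.069872, 0.279711)
phase 5: p=1.2369, T=0.442, ωT=1.265888, cosh=1.914115, sinh=1.632126; start (x,ẋ)=(1.069872, 0.279711) → end (x,ẋ)=(1.076590, -0.245359)

1 0.6160 0.3813 0.6969
2 1.0690 0.6417 0.6093
3 1.3560 0.8365 0.8242
4 1.8460 1.0699 0.2797
5 2.2880 1.0766 -0.2454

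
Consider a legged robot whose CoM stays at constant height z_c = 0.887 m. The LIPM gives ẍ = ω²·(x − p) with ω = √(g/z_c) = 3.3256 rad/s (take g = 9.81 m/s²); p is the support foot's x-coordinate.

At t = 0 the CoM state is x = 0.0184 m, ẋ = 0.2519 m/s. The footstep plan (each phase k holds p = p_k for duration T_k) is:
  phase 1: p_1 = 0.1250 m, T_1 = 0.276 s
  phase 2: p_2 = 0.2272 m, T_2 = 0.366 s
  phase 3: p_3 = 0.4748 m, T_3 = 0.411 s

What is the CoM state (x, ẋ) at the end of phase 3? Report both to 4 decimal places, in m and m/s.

phase 1: p=0.1250, T=0.276, ωT=0.917866, cosh=1.451655, sinh=1.052285; start (x,ẋ)=(0.018400, 0.251900) → end (x,ẋ)=(0.049960, -0.007372)
phase 2: p=0.2272, T=0.366, ωT=1.217170, cosh=1.836841, sinh=1.540774; start (x,ẋ)=(0.049960, -0.007372) → end (x,ẋ)=(-0.101778, -0.921721)
phase 3: p=0.4748, T=0.411, ωT=1.366822, cosh=2.088889, sinh=1.833973; start (x,ẋ)=(-0.101778, -0.921721) → end (x,ẋ)=(-1.237910, -5.441958)

x = -1.2379, ẋ = -5.4420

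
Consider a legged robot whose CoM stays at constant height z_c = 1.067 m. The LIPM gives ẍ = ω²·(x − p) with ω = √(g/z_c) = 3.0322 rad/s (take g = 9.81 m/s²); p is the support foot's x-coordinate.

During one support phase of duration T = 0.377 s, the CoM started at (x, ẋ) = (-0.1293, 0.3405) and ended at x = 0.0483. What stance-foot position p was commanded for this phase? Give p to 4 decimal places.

p = -0.1559

ωT = 3.0322·0.377 = 1.143139; cosh(ωT) = 1.727708, sinh(ωT) = 1.408892
x(T) = p + (x₀−p)·cosh(ωT) + (ẋ₀/ω)·sinh(ωT) ⇒ p·(1 − cosh) = x(T) − x₀·cosh − (ẋ₀/ω)·sinh
numerator   = 0.0483 − (-0.1293)·1.727708 − (0.3405/3.0322)·1.408892 = 0.113482
denominator = 1 − 1.727708 = -0.727708
p = 0.113482 / -0.727708 = -0.1559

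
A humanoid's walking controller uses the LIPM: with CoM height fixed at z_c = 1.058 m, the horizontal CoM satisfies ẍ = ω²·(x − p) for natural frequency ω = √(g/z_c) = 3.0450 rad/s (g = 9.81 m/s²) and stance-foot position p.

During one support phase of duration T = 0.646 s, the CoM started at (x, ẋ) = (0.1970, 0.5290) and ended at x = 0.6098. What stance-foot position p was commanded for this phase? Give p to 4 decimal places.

ωT = 3.0450·0.646 = 1.967070; cosh(ωT) = 3.644782, sinh(ωT) = 3.504916
x(T) = p + (x₀−p)·cosh(ωT) + (ẋ₀/ω)·sinh(ωT) ⇒ p·(1 − cosh) = x(T) − x₀·cosh − (ẋ₀/ω)·sinh
numerator   = 0.6098 − (0.1970)·3.644782 − (0.5290/3.0450)·3.504916 = -0.717122
denominator = 1 − 3.644782 = -2.644782
p = -0.717122 / -2.644782 = 0.2711

p = 0.2711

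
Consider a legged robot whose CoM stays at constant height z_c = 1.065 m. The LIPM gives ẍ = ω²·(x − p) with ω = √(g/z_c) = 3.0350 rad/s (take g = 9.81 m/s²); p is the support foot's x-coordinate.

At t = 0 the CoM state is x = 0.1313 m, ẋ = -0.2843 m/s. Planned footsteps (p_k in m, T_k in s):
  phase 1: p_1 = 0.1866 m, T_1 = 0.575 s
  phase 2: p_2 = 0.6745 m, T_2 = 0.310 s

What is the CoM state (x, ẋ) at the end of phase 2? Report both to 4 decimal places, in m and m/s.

x = -1.1374, ẋ = -4.9290

phase 1: p=0.1866, T=0.575, ωT=1.745125, cosh=2.950620, sinh=2.775997; start (x,ẋ)=(0.131300, -0.284300) → end (x,ẋ)=(-0.236608, -1.304772)
phase 2: p=0.6745, T=0.310, ωT=0.940850, cosh=1.476227, sinh=1.085931; start (x,ẋ)=(-0.236608, -1.304772) → end (x,ẋ)=(-1.137353, -4.928969)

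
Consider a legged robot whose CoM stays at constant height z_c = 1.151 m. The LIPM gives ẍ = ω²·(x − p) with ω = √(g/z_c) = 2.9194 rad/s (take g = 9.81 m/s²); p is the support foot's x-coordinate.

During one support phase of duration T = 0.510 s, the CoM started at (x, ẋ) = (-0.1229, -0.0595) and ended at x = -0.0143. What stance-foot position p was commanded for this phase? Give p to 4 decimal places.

ωT = 2.9194·0.510 = 1.488894; cosh(ωT) = 2.328906, sinh(ωT) = 2.103284
x(T) = p + (x₀−p)·cosh(ωT) + (ẋ₀/ω)·sinh(ωT) ⇒ p·(1 − cosh) = x(T) − x₀·cosh − (ẋ₀/ω)·sinh
numerator   = -0.0143 − (-0.1229)·2.328906 − (-0.0595/2.9194)·2.103284 = 0.314789
denominator = 1 − 2.328906 = -1.328906
p = 0.314789 / -1.328906 = -0.2369

p = -0.2369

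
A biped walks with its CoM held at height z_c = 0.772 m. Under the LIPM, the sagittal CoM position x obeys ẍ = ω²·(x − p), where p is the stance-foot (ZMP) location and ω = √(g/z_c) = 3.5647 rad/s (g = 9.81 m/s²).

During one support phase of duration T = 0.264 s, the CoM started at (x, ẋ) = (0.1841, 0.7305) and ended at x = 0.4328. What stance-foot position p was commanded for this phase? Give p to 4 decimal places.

p = 0.1293

ωT = 3.5647·0.264 = 0.941081; cosh(ωT) = 1.476478, sinh(ωT) = 1.086272
x(T) = p + (x₀−p)·cosh(ωT) + (ẋ₀/ω)·sinh(ωT) ⇒ p·(1 − cosh) = x(T) − x₀·cosh − (ẋ₀/ω)·sinh
numerator   = 0.4328 − (0.1841)·1.476478 − (0.7305/3.5647)·1.086272 = -0.061625
denominator = 1 − 1.476478 = -0.476478
p = -0.061625 / -0.476478 = 0.1293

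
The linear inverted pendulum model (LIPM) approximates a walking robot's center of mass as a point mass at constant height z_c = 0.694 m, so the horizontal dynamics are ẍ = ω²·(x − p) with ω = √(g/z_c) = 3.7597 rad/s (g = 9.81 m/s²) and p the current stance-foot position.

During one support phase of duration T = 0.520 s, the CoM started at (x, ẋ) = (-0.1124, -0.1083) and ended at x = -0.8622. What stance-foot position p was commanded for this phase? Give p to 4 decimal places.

p = 0.1374

ωT = 3.7597·0.520 = 1.955044; cosh(ωT) = 3.602894, sinh(ωT) = 3.461336
x(T) = p + (x₀−p)·cosh(ωT) + (ẋ₀/ω)·sinh(ωT) ⇒ p·(1 − cosh) = x(T) − x₀·cosh − (ẋ₀/ω)·sinh
numerator   = -0.8622 − (-0.1124)·3.602894 − (-0.1083/3.7597)·3.461336 = -0.357529
denominator = 1 − 3.602894 = -2.602894
p = -0.357529 / -2.602894 = 0.1374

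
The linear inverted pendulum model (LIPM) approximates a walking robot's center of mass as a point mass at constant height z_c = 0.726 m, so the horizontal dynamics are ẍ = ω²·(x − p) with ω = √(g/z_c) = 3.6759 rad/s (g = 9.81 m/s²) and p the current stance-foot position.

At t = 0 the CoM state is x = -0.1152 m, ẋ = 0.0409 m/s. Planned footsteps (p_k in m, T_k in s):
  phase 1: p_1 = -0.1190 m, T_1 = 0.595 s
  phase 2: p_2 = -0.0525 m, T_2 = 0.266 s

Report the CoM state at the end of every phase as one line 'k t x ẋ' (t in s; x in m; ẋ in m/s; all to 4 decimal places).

phase 1: p=-0.1190, T=0.595, ωT=2.187161, cosh=4.511056, sinh=4.398821; start (x,ẋ)=(-0.115200, 0.040900) → end (x,ẋ)=(-0.052914, 0.245947)
phase 2: p=-0.0525, T=0.266, ωT=0.977789, cosh=1.517357, sinh=1.141216; start (x,ẋ)=(-0.052914, 0.245947) → end (x,ẋ)=(0.023228, 0.371451)

1 0.5950 -0.0529 0.2459
2 0.8610 0.0232 0.3715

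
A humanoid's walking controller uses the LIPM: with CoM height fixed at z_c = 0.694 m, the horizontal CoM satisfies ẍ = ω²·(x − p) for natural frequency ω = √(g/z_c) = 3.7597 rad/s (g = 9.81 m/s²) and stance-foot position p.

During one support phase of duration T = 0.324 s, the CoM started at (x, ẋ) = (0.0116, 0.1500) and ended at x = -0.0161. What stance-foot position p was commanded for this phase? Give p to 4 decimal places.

p = 0.1181

ωT = 3.7597·0.324 = 1.218143; cosh(ωT) = 1.838341, sinh(ωT) = 1.542562
x(T) = p + (x₀−p)·cosh(ωT) + (ẋ₀/ω)·sinh(ωT) ⇒ p·(1 − cosh) = x(T) − x₀·cosh − (ẋ₀/ω)·sinh
numerator   = -0.0161 − (0.0116)·1.838341 − (0.1500/3.7597)·1.542562 = -0.098968
denominator = 1 − 1.838341 = -0.838341
p = -0.098968 / -0.838341 = 0.1181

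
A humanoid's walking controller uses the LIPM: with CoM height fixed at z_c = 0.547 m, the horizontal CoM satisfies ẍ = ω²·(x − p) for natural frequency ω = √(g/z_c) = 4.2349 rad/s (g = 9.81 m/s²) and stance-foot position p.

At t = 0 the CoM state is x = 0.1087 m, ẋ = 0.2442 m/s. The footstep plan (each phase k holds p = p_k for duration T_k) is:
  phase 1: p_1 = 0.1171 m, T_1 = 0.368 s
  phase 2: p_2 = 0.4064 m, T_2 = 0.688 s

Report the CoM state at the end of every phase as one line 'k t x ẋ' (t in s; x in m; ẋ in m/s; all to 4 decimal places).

phase 1: p=0.1171, T=0.368, ωT=1.558443, cosh=2.480941, sinh=2.270478; start (x,ẋ)=(0.108700, 0.244200) → end (x,ẋ)=(0.227184, 0.525078)
phase 2: p=0.4064, T=0.688, ωT=2.913611, cosh=9.238744, sinh=9.184465; start (x,ẋ)=(0.227184, 0.525078) → end (x,ẋ)=(-0.110563, -2.119591)

1 0.3680 0.2272 0.5251
2 1.0560 -0.1106 -2.1196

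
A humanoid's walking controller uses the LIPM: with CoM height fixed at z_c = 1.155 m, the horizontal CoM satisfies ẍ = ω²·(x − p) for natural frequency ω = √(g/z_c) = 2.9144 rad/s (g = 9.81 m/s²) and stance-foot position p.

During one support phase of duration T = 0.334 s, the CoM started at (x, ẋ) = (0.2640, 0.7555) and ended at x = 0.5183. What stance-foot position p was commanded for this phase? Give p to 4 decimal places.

ωT = 2.9144·0.334 = 0.973410; cosh(ωT) = 1.512373, sinh(ωT) = 1.134581
x(T) = p + (x₀−p)·cosh(ωT) + (ẋ₀/ω)·sinh(ωT) ⇒ p·(1 − cosh) = x(T) − x₀·cosh − (ẋ₀/ω)·sinh
numerator   = 0.5183 − (0.2640)·1.512373 − (0.7555/2.9144)·1.134581 = -0.175084
denominator = 1 − 1.512373 = -0.512373
p = -0.175084 / -0.512373 = 0.3417

p = 0.3417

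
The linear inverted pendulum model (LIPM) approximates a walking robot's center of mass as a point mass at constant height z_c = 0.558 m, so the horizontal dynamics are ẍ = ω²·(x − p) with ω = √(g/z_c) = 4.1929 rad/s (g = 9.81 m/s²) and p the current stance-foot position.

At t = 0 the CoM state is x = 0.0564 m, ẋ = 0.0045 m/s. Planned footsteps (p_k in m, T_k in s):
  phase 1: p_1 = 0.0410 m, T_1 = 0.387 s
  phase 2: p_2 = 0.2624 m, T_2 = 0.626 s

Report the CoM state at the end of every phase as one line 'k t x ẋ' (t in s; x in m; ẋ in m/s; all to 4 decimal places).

phase 1: p=0.0410, T=0.387, ωT=1.622652, cosh=2.631942, sinh=2.434568; start (x,ẋ)=(0.056400, 0.004500) → end (x,ẋ)=(0.084145, 0.169045)
phase 2: p=0.2624, T=0.626, ωT=2.624755, cosh=6.936828, sinh=6.864370; start (x,ẋ)=(0.084145, 0.169045) → end (x,ẋ)=(-0.697374, -3.957834)

1 0.3870 0.0841 0.1690
2 1.0130 -0.6974 -3.9578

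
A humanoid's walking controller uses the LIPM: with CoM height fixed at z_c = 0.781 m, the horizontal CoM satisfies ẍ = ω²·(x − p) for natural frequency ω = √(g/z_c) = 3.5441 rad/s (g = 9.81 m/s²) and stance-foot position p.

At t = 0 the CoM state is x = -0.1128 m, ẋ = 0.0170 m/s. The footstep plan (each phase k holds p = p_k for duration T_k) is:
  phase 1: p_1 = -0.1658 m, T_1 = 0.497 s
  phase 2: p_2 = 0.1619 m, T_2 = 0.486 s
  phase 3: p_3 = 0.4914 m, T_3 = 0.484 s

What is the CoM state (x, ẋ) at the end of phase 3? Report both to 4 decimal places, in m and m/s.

phase 1: p=-0.1658, T=0.497, ωT=1.761418, cosh=2.996242, sinh=2.824441; start (x,ẋ)=(-0.112800, 0.017000) → end (x,ẋ)=(0.006549, 0.581472)
phase 2: p=0.1619, T=0.486, ωT=1.722433, cosh=2.888381, sinh=2.709749; start (x,ẋ)=(0.006549, 0.581472) → end (x,ẋ)=(0.157769, 0.187577)
phase 3: p=0.4914, T=0.484, ωT=1.715344, cosh=2.869246, sinh=2.689344; start (x,ẋ)=(0.157769, 0.187577) → end (x,ẋ)=(-0.323533, -2.641738)

x = -0.3235, ẋ = -2.6417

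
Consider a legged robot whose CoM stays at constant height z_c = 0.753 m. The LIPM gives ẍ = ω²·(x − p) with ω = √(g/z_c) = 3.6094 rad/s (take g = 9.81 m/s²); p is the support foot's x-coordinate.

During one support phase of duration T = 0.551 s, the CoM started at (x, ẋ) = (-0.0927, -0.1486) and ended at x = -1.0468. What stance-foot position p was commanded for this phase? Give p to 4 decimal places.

p = 0.2036

ωT = 3.6094·0.551 = 1.988779; cosh(ωT) = 3.721736, sinh(ωT) = 3.584874
x(T) = p + (x₀−p)·cosh(ωT) + (ẋ₀/ω)·sinh(ωT) ⇒ p·(1 − cosh) = x(T) − x₀·cosh − (ẋ₀/ω)·sinh
numerator   = -1.0468 − (-0.0927)·3.721736 − (-0.1486/3.6094)·3.584874 = -0.554205
denominator = 1 − 3.721736 = -2.721736
p = -0.554205 / -2.721736 = 0.2036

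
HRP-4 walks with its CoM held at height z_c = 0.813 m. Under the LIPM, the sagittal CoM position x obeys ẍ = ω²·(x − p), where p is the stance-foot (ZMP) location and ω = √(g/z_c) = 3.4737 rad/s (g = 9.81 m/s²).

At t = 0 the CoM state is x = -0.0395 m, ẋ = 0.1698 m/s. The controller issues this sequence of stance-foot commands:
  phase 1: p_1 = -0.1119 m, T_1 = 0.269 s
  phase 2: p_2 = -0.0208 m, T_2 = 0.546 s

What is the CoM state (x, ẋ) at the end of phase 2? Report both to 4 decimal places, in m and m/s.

phase 1: p=-0.1119, T=0.269, ωT=0.934425, cosh=1.469281, sinh=1.076469; start (x,ẋ)=(-0.039500, 0.169800) → end (x,ẋ)=(0.047095, 0.520211)
phase 2: p=-0.0208, T=0.546, ωT=1.896640, cosh=3.406770, sinh=3.256698; start (x,ẋ)=(0.047095, 0.520211) → end (x,ẋ)=(0.698218, 2.540328)

x = 0.6982, ẋ = 2.5403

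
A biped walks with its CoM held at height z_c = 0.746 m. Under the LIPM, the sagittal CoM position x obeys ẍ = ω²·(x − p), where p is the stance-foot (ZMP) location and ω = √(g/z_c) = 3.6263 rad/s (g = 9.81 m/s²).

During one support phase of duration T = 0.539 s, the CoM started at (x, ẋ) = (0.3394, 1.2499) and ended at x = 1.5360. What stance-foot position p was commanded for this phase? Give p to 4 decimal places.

p = 0.3378

ωT = 3.6263·0.539 = 1.954576; cosh(ωT) = 3.601273, sinh(ωT) = 3.459649
x(T) = p + (x₀−p)·cosh(ωT) + (ẋ₀/ω)·sinh(ωT) ⇒ p·(1 − cosh) = x(T) − x₀·cosh − (ẋ₀/ω)·sinh
numerator   = 1.5360 − (0.3394)·3.601273 − (1.2499/3.6263)·3.459649 = -0.878732
denominator = 1 − 3.601273 = -2.601273
p = -0.878732 / -2.601273 = 0.3378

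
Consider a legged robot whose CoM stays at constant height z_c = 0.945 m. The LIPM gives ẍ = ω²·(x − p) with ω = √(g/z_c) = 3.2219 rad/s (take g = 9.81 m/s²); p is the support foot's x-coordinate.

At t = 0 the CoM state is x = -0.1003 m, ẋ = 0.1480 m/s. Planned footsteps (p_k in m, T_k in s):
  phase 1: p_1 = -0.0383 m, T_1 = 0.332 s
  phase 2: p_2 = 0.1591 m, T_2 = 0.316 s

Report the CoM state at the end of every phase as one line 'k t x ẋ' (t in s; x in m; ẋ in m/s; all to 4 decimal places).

phase 1: p=-0.0383, T=0.332, ωT=1.069671, cosh=1.628771, sinh=1.285649; start (x,ẋ)=(-0.100300, 0.148000) → end (x,ẋ)=(-0.080227, -0.015760)
phase 2: p=0.1591, T=0.316, ωT=1.018120, cosh=1.564630, sinh=1.203357; start (x,ẋ)=(-0.080227, -0.015760) → end (x,ẋ)=(-0.221244, -0.952552)

1 0.3320 -0.0802 -0.0158
2 0.6480 -0.2212 -0.9526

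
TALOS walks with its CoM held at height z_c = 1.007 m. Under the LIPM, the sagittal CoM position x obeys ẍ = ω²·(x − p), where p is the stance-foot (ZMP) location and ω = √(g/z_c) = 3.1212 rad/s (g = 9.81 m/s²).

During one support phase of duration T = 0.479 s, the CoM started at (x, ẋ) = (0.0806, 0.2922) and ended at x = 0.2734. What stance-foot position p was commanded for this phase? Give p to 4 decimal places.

p = 0.0847

ωT = 3.1212·0.479 = 1.495055; cosh(ωT) = 2.341909, sinh(ωT) = 2.117672
x(T) = p + (x₀−p)·cosh(ωT) + (ẋ₀/ω)·sinh(ωT) ⇒ p·(1 − cosh) = x(T) − x₀·cosh − (ẋ₀/ω)·sinh
numerator   = 0.2734 − (0.0806)·2.341909 − (0.2922/3.1212)·2.117672 = -0.113610
denominator = 1 − 2.341909 = -1.341909
p = -0.113610 / -1.341909 = 0.0847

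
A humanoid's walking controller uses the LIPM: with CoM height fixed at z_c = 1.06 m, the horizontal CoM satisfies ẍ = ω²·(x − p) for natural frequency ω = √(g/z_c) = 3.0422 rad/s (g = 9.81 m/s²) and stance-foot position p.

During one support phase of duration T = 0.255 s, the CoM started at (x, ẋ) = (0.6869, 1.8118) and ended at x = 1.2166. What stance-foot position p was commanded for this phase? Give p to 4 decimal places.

p = 0.6239

ωT = 3.0422·0.255 = 0.775761; cosh(ωT) = 1.316299, sinh(ωT) = 0.855946
x(T) = p + (x₀−p)·cosh(ωT) + (ẋ₀/ω)·sinh(ωT) ⇒ p·(1 − cosh) = x(T) − x₀·cosh − (ẋ₀/ω)·sinh
numerator   = 1.2166 − (0.6869)·1.316299 − (1.8118/3.0422)·0.855946 = -0.197329
denominator = 1 − 1.316299 = -0.316299
p = -0.197329 / -0.316299 = 0.6239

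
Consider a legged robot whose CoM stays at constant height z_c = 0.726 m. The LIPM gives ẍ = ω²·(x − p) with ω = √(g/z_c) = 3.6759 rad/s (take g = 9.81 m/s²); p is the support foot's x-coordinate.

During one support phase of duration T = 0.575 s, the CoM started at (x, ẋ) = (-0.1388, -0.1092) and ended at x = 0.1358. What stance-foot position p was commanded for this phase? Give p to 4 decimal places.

ωT = 3.6759·0.575 = 2.113642; cosh(ωT) = 4.199569, sinh(ωT) = 4.078772
x(T) = p + (x₀−p)·cosh(ωT) + (ẋ₀/ω)·sinh(ωT) ⇒ p·(1 − cosh) = x(T) − x₀·cosh − (ẋ₀/ω)·sinh
numerator   = 0.1358 − (-0.1388)·4.199569 − (-0.1092/3.6759)·4.078772 = 0.839868
denominator = 1 − 4.199569 = -3.199569
p = 0.839868 / -3.199569 = -0.2625

p = -0.2625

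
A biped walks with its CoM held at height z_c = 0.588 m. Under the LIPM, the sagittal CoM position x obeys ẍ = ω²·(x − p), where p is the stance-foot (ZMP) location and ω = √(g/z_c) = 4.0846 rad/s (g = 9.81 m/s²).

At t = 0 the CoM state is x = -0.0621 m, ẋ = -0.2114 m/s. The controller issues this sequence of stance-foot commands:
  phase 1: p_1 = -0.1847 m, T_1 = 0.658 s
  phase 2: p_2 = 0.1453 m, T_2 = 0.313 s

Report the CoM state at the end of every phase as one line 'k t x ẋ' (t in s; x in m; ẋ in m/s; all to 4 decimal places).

1 0.6580 0.3418 2.1023
2 0.9710 1.3781 5.3973

phase 1: p=-0.1847, T=0.658, ωT=2.687667, cosh=7.382692, sinh=7.314652; start (x,ẋ)=(-0.062100, -0.211400) → end (x,ẋ)=(0.341845, 2.102272)
phase 2: p=0.1453, T=0.313, ωT=1.278480, cosh=1.934818, sinh=1.656358; start (x,ẋ)=(0.341845, 2.102272) → end (x,ẋ)=(1.378078, 5.397254)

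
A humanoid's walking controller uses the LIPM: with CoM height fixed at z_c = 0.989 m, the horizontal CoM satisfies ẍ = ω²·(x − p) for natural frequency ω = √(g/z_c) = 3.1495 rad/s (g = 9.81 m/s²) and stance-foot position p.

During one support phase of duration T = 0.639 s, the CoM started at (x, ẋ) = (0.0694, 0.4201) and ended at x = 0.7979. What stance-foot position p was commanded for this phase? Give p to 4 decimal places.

p = -0.0155

ωT = 3.1495·0.639 = 2.012530; cosh(ωT) = 3.807939, sinh(ωT) = 3.674289
x(T) = p + (x₀−p)·cosh(ωT) + (ẋ₀/ω)·sinh(ωT) ⇒ p·(1 − cosh) = x(T) − x₀·cosh − (ẋ₀/ω)·sinh
numerator   = 0.7979 − (0.0694)·3.807939 − (0.4201/3.1495)·3.674289 = 0.043529
denominator = 1 − 3.807939 = -2.807939
p = 0.043529 / -2.807939 = -0.0155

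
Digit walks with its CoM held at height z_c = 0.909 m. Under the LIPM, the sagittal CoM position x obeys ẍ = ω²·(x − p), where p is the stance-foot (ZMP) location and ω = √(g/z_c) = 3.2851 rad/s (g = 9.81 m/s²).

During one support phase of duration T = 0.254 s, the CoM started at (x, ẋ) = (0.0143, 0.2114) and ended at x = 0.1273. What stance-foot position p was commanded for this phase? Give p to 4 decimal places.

p = -0.1290

ωT = 3.2851·0.254 = 0.834415; cosh(ωT) = 1.368798, sinh(ωT) = 0.934669
x(T) = p + (x₀−p)·cosh(ωT) + (ẋ₀/ω)·sinh(ωT) ⇒ p·(1 − cosh) = x(T) − x₀·cosh − (ẋ₀/ω)·sinh
numerator   = 0.1273 − (0.0143)·1.368798 − (0.2114/3.2851)·0.934669 = 0.047579
denominator = 1 − 1.368798 = -0.368798
p = 0.047579 / -0.368798 = -0.1290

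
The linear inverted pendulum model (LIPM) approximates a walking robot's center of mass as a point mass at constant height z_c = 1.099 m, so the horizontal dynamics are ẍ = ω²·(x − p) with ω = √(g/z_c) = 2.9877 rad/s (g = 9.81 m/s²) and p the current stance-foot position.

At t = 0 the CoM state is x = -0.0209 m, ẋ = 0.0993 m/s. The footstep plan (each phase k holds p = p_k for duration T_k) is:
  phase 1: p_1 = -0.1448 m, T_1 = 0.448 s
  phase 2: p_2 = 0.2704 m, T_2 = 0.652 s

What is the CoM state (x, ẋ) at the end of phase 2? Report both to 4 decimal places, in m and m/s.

x = 0.8878, ẋ = 2.0115

phase 1: p=-0.1448, T=0.448, ωT=1.338490, cosh=2.037761, sinh=1.775519; start (x,ẋ)=(-0.020900, 0.099300) → end (x,ẋ)=(0.166690, 0.859604)
phase 2: p=0.2704, T=0.652, ωT=1.947980, cosh=3.578534, sinh=3.435973; start (x,ẋ)=(0.166690, 0.859604) → end (x,ẋ)=(0.887849, 2.011474)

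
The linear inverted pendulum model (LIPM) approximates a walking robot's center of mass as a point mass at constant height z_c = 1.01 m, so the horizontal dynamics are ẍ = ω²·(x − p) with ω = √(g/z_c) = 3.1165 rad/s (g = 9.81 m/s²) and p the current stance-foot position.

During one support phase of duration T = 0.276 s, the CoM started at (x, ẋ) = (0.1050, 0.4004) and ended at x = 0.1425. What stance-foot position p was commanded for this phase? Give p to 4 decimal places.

ωT = 3.1165·0.276 = 0.860154; cosh(ωT) = 1.393311, sinh(ωT) = 0.970214
x(T) = p + (x₀−p)·cosh(ωT) + (ẋ₀/ω)·sinh(ωT) ⇒ p·(1 − cosh) = x(T) − x₀·cosh − (ẋ₀/ω)·sinh
numerator   = 0.1425 − (0.1050)·1.393311 − (0.4004/3.1165)·0.970214 = -0.128448
denominator = 1 − 1.393311 = -0.393311
p = -0.128448 / -0.393311 = 0.3266

p = 0.3266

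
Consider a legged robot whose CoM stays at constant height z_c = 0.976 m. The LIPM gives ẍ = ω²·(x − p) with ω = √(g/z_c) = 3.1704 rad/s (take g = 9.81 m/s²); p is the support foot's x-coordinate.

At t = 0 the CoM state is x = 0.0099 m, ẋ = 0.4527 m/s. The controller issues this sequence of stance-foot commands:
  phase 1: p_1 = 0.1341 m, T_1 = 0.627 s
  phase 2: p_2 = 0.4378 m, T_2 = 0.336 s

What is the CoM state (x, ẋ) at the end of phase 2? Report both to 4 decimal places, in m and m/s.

phase 1: p=0.1341, T=0.627, ωT=1.987841, cosh=3.718373, sinh=3.581382; start (x,ẋ)=(0.009900, 0.452700) → end (x,ẋ)=(0.183662, 0.273089)
phase 2: p=0.4378, T=0.336, ωT=1.065254, cosh=1.623109, sinh=1.278468; start (x,ẋ)=(0.183662, 0.273089) → end (x,ẋ)=(0.135430, -0.586833)

x = 0.1354, ẋ = -0.5868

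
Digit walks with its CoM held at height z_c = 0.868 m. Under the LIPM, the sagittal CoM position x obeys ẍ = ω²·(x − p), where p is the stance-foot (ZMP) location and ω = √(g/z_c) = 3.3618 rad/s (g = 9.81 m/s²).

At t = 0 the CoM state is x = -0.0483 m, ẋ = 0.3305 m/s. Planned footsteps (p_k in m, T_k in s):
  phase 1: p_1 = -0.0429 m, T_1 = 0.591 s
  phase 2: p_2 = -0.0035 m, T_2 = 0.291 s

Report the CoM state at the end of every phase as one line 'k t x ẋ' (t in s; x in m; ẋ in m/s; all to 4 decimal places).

phase 1: p=-0.0429, T=0.591, ωT=1.986824, cosh=3.714733, sinh=3.577602; start (x,ẋ)=(-0.048300, 0.330500) → end (x,ẋ)=(0.288756, 1.162772)
phase 2: p=-0.0035, T=0.291, ωT=0.978284, cosh=1.517922, sinh=1.141966; start (x,ẋ)=(0.288756, 1.162772) → end (x,ẋ)=(0.835103, 2.886986)

1 0.5910 0.2888 1.1628
2 0.8820 0.8351 2.8870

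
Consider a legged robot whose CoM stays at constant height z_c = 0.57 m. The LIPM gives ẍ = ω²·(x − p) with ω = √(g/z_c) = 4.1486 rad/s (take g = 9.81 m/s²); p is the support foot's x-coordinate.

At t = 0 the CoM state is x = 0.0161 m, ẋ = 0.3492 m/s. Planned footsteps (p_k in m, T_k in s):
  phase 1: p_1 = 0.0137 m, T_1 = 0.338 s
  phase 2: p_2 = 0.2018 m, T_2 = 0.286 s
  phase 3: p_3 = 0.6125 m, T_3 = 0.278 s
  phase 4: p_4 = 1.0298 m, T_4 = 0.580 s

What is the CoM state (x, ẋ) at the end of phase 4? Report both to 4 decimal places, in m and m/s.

x = 0.8987, ẋ = -0.3318

phase 1: p=0.0137, T=0.338, ωT=1.402227, cosh=2.155144, sinh=1.909096; start (x,ẋ)=(0.016100, 0.349200) → end (x,ẋ)=(0.179567, 0.771585)
phase 2: p=0.2018, T=0.286, ωT=1.186500, cosh=1.790442, sinh=1.485154; start (x,ẋ)=(0.179567, 0.771585) → end (x,ẋ)=(0.438211, 1.244490)
phase 3: p=0.6125, T=0.278, ωT=1.153311, cosh=1.742128, sinh=1.426538; start (x,ẋ)=(0.438211, 1.244490) → end (x,ẋ)=(0.736797, 1.136598)
phase 4: p=1.0298, T=0.580, ωT=2.406188, cosh=5.590879, sinh=5.500720; start (x,ẋ)=(0.736797, 1.136598) → end (x,ẋ)=(0.898698, -0.331824)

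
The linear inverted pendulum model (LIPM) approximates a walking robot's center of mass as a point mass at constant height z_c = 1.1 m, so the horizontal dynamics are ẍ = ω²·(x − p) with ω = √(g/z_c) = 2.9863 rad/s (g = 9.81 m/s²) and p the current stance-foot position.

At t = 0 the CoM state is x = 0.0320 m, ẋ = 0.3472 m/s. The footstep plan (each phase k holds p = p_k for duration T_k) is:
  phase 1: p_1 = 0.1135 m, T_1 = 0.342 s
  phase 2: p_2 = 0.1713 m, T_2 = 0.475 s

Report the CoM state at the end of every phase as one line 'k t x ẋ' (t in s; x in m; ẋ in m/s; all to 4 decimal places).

1 0.3420 0.1262 0.2505
2 0.8170 0.2357 0.2856

phase 1: p=0.1135, T=0.342, ωT=1.021315, cosh=1.568482, sinh=1.208361; start (x,ẋ)=(0.032000, 0.347200) → end (x,ẋ)=(0.126158, 0.250482)
phase 2: p=0.1713, T=0.475, ωT=1.418492, cosh=2.186484, sinh=1.944405; start (x,ẋ)=(0.126158, 0.250482) → end (x,ẋ)=(0.235688, 0.285554)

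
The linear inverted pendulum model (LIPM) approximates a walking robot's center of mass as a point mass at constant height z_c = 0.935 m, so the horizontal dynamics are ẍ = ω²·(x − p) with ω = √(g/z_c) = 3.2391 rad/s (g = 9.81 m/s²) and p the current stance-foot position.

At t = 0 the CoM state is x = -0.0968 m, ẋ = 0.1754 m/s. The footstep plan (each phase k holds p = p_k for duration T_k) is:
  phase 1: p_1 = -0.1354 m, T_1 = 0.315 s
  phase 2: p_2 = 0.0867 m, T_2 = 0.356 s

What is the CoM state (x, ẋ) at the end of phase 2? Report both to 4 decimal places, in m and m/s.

phase 1: p=-0.1354, T=0.315, ωT=1.020317, cosh=1.567277, sinh=1.206796; start (x,ẋ)=(-0.096800, 0.175400) → end (x,ẋ)=(-0.009554, 0.425785)
phase 2: p=0.0867, T=0.356, ωT=1.153120, cosh=1.741856, sinh=1.426205; start (x,ẋ)=(-0.009554, 0.425785) → end (x,ẋ)=(0.106516, 0.296999)

x = 0.1065, ẋ = 0.2970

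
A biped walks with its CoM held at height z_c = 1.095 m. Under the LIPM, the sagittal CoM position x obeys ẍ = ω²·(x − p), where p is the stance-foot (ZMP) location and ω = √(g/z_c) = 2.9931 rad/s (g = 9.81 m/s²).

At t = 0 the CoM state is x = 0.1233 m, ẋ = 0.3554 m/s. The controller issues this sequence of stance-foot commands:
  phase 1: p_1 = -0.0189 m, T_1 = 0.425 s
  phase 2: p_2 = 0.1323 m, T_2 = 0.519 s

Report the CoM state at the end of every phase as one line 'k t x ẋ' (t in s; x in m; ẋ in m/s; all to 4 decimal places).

1 0.4250 0.4499 1.3836
2 0.9440 1.9605 5.5636

phase 1: p=-0.0189, T=0.425, ωT=1.272067, cosh=1.924237, sinh=1.643985; start (x,ẋ)=(0.123300, 0.355400) → end (x,ẋ)=(0.449933, 1.383585)
phase 2: p=0.1323, T=0.519, ωT=1.553419, cosh=2.469565, sinh=2.258041; start (x,ẋ)=(0.449933, 1.383585) → end (x,ẋ)=(1.960513, 5.563588)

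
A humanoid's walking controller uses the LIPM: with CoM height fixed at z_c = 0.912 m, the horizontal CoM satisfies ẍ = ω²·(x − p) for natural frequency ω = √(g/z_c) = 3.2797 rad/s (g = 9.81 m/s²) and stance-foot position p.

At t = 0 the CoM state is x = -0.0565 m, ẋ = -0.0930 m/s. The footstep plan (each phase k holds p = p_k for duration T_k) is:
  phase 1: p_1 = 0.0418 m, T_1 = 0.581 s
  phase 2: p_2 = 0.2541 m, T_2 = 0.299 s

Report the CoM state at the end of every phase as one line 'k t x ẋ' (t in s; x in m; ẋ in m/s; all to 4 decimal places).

phase 1: p=0.0418, T=0.581, ωT=1.905506, cosh=3.435777, sinh=3.287030; start (x,ẋ)=(-0.056500, -0.093000) → end (x,ẋ)=(-0.389145, -1.379248)
phase 2: p=0.2541, T=0.299, ωT=0.980630, cosh=1.520605, sinh=1.145531; start (x,ẋ)=(-0.389145, -1.379248) → end (x,ẋ)=(-1.205764, -4.513960)

1 0.5810 -0.3891 -1.3792
2 0.8800 -1.2058 -4.5140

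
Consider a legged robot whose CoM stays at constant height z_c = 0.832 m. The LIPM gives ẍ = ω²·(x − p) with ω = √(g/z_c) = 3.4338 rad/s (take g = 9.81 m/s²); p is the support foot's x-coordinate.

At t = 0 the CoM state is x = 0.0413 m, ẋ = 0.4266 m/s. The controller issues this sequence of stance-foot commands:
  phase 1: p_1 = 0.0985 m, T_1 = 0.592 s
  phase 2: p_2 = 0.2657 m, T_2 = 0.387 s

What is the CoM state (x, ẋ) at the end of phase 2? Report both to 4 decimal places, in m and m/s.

phase 1: p=0.0985, T=0.592, ωT=2.032810, cosh=3.883238, sinh=3.752271; start (x,ẋ)=(0.041300, 0.426600) → end (x,ẋ)=(0.342544, 0.919593)
phase 2: p=0.2657, T=0.387, ωT=1.328881, cosh=2.020793, sinh=1.756020; start (x,ẋ)=(0.342544, 0.919593) → end (x,ẋ)=(0.891259, 2.321665)

x = 0.8913, ẋ = 2.3217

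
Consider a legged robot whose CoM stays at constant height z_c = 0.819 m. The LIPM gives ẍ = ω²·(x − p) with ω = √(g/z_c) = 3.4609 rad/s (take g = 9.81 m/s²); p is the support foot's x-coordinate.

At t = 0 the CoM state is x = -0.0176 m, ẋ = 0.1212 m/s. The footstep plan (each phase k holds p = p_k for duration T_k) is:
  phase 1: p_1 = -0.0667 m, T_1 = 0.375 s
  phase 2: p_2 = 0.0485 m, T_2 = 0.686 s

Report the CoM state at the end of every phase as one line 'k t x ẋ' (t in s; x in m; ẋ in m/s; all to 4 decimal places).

phase 1: p=-0.0667, T=0.375, ωT=1.297837, cosh=1.967246, sinh=1.694124; start (x,ẋ)=(-0.017600, 0.121200) → end (x,ẋ)=(0.089220, 0.526313)
phase 2: p=0.0485, T=0.686, ωT=2.374177, cosh=5.417632, sinh=5.324541; start (x,ẋ)=(0.089220, 0.526313) → end (x,ẋ)=(1.078829, 3.601741)

1 0.3750 0.0892 0.5263
2 1.0610 1.0788 3.6017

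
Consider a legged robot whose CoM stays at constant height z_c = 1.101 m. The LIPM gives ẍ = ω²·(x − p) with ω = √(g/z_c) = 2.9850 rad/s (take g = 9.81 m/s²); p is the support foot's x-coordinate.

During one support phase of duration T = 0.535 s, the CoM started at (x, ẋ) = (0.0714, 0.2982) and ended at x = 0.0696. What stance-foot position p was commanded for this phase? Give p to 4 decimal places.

p = 0.2232

ωT = 2.9850·0.535 = 1.596975; cosh(ωT) = 2.570290, sinh(ωT) = 2.367782
x(T) = p + (x₀−p)·cosh(ωT) + (ẋ₀/ω)·sinh(ωT) ⇒ p·(1 − cosh) = x(T) − x₀·cosh − (ẋ₀/ω)·sinh
numerator   = 0.0696 − (0.0714)·2.570290 − (0.2982/2.9850)·2.367782 = -0.350459
denominator = 1 − 2.570290 = -1.570290
p = -0.350459 / -1.570290 = 0.2232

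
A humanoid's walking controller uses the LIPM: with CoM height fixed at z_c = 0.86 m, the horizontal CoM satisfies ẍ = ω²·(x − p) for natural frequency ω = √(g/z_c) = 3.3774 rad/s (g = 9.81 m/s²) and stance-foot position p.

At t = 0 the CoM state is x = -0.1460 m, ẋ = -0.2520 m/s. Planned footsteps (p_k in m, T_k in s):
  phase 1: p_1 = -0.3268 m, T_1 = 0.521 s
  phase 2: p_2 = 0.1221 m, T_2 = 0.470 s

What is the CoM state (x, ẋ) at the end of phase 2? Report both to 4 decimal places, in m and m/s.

phase 1: p=-0.3268, T=0.521, ωT=1.759625, cosh=2.991185, sinh=2.819076; start (x,ẋ)=(-0.146000, -0.252000) → end (x,ẋ)=(0.003665, 0.967645)
phase 2: p=0.1221, T=0.470, ωT=1.587378, cosh=2.547685, sinh=2.343224; start (x,ẋ)=(0.003665, 0.967645) → end (x,ẋ)=(0.491712, 1.527957)

x = 0.4917, ẋ = 1.5280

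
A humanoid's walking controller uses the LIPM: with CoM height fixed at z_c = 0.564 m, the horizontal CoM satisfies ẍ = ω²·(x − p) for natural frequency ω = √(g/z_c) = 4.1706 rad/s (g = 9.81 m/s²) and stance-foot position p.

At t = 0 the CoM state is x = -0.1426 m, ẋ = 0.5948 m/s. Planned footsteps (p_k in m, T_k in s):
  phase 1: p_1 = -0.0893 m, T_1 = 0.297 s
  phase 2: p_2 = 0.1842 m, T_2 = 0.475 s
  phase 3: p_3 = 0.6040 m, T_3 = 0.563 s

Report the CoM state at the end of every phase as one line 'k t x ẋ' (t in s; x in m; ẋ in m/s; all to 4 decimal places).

1 0.2970 0.0364 0.7611
2 0.7720 0.2873 0.6202
3 1.3350 -0.2971 -3.5726

phase 1: p=-0.0893, T=0.297, ωT=1.238668, cosh=1.870392, sinh=1.580622; start (x,ẋ)=(-0.142600, 0.594800) → end (x,ẋ)=(0.036432, 0.761148)
phase 2: p=0.1842, T=0.475, ωT=1.981035, cosh=3.694085, sinh=3.556158; start (x,ẋ)=(0.036432, 0.761148) → end (x,ẋ)=(0.287344, 0.620156)
phase 3: p=0.6040, T=0.563, ωT=2.348048, cosh=5.280338, sinh=5.184782; start (x,ẋ)=(0.287344, 0.620156) → end (x,ẋ)=(-0.297089, -3.572628)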